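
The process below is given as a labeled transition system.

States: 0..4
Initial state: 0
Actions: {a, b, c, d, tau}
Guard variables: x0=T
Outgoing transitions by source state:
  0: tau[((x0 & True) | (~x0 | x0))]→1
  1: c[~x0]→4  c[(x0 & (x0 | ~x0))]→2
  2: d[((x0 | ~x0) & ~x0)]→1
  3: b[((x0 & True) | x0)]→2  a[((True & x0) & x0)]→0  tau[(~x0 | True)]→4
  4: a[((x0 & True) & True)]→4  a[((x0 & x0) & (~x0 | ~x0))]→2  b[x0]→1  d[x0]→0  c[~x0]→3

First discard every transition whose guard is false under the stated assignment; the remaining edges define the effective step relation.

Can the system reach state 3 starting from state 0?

Answer: UNREACHABLE

Working:
8 transition(s) survive guard evaluation.
L0 = {0}
L1 = {1}  cumulative {0,1}
L2 = {2}  cumulative {0,1,2}
R = {0,1,2}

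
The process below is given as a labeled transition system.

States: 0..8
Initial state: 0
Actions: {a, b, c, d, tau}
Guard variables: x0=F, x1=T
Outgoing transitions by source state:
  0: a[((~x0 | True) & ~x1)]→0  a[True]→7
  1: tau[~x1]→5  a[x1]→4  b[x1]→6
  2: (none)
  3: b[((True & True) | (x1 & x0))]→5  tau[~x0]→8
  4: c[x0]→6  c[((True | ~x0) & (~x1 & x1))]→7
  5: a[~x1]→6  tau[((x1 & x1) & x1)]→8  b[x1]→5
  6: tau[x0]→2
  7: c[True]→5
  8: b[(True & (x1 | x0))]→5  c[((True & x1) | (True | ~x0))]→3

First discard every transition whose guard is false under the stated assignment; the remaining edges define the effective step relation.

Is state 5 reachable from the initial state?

10 transition(s) survive guard evaluation.
depth 0: {0}
depth 1: {7}  total {0,7}
depth 2: {5}  total {0,5,7}
depth 3: {8}  total {0,5,7,8}
depth 4: {3}  total {0,3,5,7,8}
Reach set: {0,3,5,7,8}
trace reaching 5: a·c

Answer: REACHABLE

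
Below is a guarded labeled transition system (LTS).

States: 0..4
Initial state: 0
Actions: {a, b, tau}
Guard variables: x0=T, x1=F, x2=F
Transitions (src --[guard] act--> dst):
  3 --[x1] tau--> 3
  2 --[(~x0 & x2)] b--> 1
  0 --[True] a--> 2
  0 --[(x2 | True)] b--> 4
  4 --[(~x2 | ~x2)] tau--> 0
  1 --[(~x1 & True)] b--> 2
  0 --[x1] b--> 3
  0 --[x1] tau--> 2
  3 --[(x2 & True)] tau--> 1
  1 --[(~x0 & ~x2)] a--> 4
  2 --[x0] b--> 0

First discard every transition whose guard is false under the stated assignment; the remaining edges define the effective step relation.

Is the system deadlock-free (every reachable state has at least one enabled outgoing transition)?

Reachable = {0,2,4}
  0: a→2  b→4  [deg 2]
  2: b→0  [deg 1]
  4: tau→0  [deg 1]

Answer: DEADLOCK-FREE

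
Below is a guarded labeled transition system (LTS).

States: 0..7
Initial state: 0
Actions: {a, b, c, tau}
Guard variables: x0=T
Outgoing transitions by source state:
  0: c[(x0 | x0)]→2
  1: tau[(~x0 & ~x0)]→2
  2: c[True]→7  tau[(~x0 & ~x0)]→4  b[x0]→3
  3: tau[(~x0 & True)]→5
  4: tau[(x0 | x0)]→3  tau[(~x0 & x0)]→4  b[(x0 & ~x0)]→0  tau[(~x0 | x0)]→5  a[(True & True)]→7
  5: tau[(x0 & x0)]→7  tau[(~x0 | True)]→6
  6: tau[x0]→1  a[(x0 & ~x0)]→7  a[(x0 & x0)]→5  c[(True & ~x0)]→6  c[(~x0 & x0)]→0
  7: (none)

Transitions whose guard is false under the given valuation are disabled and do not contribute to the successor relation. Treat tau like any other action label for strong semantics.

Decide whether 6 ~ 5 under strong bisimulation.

Answer: NOT BISIMILAR

Working:
Compute ~ classes (split until stable):
  round 0: {{0,1,2,3,4,5,6,7}}
  round 1: {{0},{1,3,7},{2},{4,6},{5}}
  round 2: {{0},{1,3,7},{2},{4},{5},{6}}
stable after 3 split(s): 6 block(s)
6∈{6}, 5∈{5}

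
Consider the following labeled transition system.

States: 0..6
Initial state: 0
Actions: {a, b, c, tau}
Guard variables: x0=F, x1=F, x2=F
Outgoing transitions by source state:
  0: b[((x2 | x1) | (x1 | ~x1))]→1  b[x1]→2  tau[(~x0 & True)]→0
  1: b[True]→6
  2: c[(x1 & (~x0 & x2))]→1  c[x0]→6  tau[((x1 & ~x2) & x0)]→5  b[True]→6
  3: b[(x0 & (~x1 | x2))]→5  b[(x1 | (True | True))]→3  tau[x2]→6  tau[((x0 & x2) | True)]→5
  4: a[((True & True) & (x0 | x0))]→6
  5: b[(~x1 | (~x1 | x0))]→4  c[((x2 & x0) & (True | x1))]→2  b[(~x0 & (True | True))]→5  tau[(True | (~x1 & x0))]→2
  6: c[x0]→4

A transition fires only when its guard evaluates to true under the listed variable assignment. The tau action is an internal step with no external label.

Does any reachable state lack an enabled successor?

Answer: DEADLOCK at state 6

Trace:
Reachable = {0,1,6}
  0: b→1  tau→0  [2 out]
  1: b→6  [1 out]
  6: ∅  [deadlock]
Path to 6: b·b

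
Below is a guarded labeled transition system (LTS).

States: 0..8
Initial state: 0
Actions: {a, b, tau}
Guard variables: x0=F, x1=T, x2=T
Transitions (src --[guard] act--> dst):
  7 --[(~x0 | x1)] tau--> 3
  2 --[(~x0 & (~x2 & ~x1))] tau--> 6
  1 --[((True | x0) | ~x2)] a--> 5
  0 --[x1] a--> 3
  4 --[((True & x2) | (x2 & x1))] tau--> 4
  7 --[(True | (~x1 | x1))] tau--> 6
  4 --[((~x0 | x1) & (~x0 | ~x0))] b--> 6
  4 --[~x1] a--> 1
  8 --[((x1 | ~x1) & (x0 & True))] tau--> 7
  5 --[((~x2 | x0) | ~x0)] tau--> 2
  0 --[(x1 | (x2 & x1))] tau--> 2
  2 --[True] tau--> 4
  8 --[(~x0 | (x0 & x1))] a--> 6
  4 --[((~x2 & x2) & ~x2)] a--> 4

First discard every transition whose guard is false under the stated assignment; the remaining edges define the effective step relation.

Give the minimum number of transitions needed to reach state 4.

Answer: 2

Working:
BFS to 4:
  Layer 0: {0}
  Layer 1: {2,3}
  Layer 2: {4}
4 enters at depth 2; path tau·tau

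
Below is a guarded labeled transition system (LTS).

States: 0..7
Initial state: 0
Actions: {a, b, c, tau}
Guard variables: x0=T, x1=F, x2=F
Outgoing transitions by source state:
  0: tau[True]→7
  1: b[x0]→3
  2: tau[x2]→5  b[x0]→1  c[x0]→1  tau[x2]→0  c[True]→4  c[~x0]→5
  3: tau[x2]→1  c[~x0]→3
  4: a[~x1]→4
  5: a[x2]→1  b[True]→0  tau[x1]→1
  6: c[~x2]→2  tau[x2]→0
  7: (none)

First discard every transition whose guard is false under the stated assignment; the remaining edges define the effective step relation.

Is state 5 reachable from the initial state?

Guard filter leaves 8 enabled edge(s).
depth 0: {0}
depth 1: {7}  total {0,7}
R = {0,7}

Answer: UNREACHABLE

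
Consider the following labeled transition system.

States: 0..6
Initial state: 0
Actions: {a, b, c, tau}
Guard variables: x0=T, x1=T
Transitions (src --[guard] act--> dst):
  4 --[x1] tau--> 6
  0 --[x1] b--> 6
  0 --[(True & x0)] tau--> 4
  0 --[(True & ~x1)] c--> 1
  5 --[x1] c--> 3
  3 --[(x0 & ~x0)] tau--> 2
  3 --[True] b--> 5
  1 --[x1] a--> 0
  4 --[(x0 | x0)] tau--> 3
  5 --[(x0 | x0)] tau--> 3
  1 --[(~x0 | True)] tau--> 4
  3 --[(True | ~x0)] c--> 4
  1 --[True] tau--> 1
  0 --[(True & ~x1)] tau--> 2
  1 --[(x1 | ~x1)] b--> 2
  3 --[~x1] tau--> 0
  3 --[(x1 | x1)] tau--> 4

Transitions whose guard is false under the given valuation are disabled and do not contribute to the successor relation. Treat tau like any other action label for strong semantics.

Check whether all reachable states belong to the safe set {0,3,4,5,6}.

Safe = {0,3,4,5,6}
Reach set: {0,3,4,5,6}
  0: ok
  3: ok
  4: ok
  5: ok
  6: ok

Answer: INVARIANT HOLDS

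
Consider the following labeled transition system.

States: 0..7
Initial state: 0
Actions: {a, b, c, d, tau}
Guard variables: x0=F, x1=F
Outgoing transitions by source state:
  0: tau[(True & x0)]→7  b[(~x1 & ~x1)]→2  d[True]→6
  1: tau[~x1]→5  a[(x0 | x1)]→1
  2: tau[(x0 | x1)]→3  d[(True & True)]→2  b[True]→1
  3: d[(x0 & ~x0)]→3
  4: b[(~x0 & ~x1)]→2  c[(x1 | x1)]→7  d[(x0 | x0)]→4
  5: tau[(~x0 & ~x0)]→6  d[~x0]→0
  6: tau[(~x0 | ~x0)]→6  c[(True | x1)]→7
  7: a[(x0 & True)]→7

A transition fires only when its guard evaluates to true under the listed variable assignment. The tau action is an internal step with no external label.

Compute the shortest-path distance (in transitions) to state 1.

Breadth-first toward 1:
  Layer 0: {0}
  Layer 1: {2,6}
  Layer 2: {1,7}
1 enters at depth 2; path b·b

Answer: 2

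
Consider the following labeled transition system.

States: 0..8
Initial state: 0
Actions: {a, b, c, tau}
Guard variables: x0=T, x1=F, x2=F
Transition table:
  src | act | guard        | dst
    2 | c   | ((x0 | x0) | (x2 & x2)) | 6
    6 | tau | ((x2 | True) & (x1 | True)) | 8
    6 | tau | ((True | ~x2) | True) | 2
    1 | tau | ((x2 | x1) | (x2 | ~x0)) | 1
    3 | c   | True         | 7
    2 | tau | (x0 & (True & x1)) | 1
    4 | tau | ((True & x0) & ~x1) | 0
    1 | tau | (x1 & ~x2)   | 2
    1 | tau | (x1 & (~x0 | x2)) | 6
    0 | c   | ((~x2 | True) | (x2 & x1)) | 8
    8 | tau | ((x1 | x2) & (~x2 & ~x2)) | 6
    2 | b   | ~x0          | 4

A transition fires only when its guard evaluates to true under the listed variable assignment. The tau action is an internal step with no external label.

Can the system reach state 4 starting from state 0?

6 transition(s) survive guard evaluation.
depth 0: {0}
depth 1: {8}  total {0,8}
R = {0,8}

Answer: UNREACHABLE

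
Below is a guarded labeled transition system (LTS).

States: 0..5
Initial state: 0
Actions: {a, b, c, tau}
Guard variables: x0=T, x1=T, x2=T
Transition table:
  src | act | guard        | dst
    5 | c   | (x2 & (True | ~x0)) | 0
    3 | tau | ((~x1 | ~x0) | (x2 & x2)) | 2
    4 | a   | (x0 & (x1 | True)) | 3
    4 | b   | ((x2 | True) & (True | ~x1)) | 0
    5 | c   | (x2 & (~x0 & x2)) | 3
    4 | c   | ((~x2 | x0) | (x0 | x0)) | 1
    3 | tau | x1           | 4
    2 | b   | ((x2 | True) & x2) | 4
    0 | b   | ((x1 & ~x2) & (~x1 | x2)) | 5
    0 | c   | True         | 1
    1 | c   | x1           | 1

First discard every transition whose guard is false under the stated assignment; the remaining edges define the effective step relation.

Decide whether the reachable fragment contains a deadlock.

Answer: DEADLOCK-FREE

Analysis:
R = {0,1}
  0: c→1  [1 exit(s)]
  1: c→1  [1 exit(s)]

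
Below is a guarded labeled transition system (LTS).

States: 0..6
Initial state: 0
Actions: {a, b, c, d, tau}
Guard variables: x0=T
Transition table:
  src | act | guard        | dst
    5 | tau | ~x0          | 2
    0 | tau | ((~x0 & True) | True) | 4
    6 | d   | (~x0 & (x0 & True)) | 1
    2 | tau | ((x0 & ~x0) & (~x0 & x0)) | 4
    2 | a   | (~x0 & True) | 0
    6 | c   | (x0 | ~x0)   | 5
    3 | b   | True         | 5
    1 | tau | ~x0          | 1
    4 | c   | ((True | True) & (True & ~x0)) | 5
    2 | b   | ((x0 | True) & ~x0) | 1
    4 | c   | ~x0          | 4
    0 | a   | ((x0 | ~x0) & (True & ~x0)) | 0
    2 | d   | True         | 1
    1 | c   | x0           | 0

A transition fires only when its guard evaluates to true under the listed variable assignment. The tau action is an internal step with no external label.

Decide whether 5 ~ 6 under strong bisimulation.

Compute ~ classes (split until stable):
  round 0: {{0,1,2,3,4,5,6}}
  round 1: {{0},{1,6},{2},{3},{4,5}}
  round 2: {{0},{1},{2},{3},{4,5},{6}}
6 equivalence class(es) (converged in 3)
class of 5: {4,5}; class of 6: {6}

Answer: NOT BISIMILAR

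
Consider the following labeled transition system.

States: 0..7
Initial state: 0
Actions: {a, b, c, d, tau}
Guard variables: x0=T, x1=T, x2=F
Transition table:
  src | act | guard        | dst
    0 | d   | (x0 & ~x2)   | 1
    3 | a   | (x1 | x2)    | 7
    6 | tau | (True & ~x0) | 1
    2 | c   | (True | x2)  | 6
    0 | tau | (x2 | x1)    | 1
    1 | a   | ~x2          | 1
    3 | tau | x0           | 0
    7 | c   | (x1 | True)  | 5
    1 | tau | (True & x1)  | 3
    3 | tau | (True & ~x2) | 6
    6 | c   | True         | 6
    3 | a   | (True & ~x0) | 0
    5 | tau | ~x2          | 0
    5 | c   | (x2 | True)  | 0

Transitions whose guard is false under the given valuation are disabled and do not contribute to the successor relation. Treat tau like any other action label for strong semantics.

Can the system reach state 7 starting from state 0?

Answer: REACHABLE

Working:
Guard filter leaves 12 enabled edge(s).
L0 = {0}
L1 = {1}  cumulative {0,1}
L2 = {3}  cumulative {0,1,3}
L3 = {6,7}  cumulative {0,1,3,6,7}
L4 = {5}  cumulative {0,1,3,5,6,7}
Reachable = {0,1,3,5,6,7}
witness 7: d·tau·a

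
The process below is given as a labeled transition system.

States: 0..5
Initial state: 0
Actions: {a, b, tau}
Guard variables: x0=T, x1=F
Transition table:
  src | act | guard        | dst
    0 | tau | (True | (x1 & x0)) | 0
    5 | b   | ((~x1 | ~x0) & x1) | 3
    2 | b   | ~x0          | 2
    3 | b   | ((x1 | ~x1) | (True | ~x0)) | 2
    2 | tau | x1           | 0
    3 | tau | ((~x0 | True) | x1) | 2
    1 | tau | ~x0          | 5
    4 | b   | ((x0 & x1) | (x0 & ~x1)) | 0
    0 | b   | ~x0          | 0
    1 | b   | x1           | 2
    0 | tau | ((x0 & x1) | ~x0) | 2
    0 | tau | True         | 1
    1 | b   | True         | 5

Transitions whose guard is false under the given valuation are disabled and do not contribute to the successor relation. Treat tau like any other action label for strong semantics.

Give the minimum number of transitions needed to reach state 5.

Answer: 2

Working:
BFS to 5:
  L0 = {0}
  L1 = {1}
  L2 = {5}
depth(5)=2, e.g. tau·b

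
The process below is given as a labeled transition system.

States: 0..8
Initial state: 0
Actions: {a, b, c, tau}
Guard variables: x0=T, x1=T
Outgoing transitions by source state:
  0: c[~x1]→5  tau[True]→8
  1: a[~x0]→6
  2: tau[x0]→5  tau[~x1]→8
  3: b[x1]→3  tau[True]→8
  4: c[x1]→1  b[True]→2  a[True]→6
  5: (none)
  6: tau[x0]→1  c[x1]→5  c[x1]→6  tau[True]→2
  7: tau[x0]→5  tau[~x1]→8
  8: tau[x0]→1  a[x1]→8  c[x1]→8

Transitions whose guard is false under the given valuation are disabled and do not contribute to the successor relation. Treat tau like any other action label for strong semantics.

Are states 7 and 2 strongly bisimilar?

Answer: BISIMILAR

Analysis:
Bisimulation quotient by refinement:
  round 0: {{0,1,2,3,4,5,6,7,8}}
  round 1: {{0,2,7},{1,5},{3},{4},{6},{8}}
  round 2: {{0},{1,5},{2,7},{3},{4},{6},{8}}
Fixed point at round 3; 7 class(es).
class of 7: {2,7}; class of 2: {2,7}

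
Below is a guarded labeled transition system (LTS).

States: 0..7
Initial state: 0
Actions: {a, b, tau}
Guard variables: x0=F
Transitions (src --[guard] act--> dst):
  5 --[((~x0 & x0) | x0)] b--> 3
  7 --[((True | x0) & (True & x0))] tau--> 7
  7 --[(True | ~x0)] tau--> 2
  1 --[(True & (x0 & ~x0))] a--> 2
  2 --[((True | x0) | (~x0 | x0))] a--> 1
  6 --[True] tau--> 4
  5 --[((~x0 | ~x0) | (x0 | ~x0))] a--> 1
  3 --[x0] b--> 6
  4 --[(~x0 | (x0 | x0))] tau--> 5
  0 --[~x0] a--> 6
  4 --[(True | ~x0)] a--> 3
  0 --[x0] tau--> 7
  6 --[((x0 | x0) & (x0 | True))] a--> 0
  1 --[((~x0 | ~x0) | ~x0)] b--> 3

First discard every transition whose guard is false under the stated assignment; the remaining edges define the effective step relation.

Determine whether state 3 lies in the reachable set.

After dropping false guards: 8 live edges.
depth 0: {0}
depth 1: {6}  cumulative {0,6}
depth 2: {4}  cumulative {0,4,6}
depth 3: {3,5}  cumulative {0,3,4,5,6}
depth 4: {1}  cumulative {0,1,3,4,5,6}
Reachable = {0,1,3,4,5,6}
witness 3: a·tau·a

Answer: REACHABLE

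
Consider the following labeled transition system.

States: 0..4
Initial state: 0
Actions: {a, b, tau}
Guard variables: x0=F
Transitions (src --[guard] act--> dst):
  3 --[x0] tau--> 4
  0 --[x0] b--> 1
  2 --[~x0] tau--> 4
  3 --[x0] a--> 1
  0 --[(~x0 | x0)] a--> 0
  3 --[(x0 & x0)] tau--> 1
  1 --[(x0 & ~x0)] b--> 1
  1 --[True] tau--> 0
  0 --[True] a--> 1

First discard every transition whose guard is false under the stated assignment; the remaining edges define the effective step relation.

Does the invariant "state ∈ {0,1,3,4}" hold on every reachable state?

Answer: INVARIANT HOLDS

Trace:
Allowed set {0,1,3,4}
Reachable = {0,1}
  0: safe
  1: safe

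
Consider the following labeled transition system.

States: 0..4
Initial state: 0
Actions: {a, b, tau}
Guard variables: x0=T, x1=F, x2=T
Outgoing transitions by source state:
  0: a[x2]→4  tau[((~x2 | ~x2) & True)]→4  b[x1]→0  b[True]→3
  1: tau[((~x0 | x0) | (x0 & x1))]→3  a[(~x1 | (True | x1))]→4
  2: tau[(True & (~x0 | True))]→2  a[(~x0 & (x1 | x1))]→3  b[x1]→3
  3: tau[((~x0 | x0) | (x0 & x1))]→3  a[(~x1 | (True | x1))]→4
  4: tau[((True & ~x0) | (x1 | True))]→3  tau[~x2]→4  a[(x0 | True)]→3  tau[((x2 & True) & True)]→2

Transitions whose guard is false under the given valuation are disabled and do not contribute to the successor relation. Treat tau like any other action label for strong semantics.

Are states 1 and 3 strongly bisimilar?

Answer: BISIMILAR

Analysis:
Bisimulation quotient by refinement:
  π0 = {{0,1,2,3,4}}
  π1 = {{0},{1,3,4},{2}}
  π2 = {{0},{1,3},{2},{4}}
4 equivalence class(es) (converged in 3)
class of 1: {1,3}; class of 3: {1,3}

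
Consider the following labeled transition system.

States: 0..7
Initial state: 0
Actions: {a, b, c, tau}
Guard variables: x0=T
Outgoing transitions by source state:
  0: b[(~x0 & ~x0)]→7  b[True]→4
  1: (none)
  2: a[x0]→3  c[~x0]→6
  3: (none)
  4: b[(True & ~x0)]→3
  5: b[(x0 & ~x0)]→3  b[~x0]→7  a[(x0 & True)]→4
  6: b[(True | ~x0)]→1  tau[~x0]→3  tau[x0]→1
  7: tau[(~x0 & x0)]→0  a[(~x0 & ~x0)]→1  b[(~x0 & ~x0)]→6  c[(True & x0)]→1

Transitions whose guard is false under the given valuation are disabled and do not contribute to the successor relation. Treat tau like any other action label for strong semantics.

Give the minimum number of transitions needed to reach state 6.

Breadth-first toward 6:
  L0 = {0}
  L1 = {4}
6 never appears.

Answer: UNREACHABLE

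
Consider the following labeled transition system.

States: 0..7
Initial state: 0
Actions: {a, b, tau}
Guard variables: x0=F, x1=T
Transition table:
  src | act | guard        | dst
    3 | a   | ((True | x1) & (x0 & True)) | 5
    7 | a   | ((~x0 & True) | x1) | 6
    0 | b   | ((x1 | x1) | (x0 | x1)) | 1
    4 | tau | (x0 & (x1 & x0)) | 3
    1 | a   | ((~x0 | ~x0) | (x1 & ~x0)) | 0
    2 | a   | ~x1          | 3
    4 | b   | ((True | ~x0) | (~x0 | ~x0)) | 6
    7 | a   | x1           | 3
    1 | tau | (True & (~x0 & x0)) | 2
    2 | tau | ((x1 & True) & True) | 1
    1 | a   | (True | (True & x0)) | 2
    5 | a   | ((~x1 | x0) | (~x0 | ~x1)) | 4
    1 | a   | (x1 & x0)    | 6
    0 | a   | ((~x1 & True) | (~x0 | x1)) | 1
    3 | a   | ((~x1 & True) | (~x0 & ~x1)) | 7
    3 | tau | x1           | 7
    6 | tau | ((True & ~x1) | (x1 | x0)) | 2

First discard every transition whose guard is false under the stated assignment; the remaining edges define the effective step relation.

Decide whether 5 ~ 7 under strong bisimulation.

Bisimulation quotient by refinement:
  round 0: {{0,1,2,3,4,5,6,7}}
  round 1: {{0},{1,5,7},{2,3,6},{4}}
  round 2: {{0},{1},{2,3},{4},{5},{6},{7}}
  round 3: {{0},{1},{2},{3},{4},{5},{6},{7}}
stable after 4 split(s): 8 block(s)
5∈{5}, 7∈{7}

Answer: NOT BISIMILAR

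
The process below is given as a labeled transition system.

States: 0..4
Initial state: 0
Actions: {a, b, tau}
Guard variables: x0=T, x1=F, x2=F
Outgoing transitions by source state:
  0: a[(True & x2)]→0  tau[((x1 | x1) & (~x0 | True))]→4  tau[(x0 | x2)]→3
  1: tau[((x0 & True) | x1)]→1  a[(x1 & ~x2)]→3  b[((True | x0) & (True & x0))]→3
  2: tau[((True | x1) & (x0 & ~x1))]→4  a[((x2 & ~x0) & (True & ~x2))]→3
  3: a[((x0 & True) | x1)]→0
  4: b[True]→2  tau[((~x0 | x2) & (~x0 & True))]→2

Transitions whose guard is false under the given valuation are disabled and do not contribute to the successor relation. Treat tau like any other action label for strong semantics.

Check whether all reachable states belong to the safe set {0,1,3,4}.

Safe = {0,1,3,4}
R = {0,3}
  0: ok
  3: ok

Answer: INVARIANT HOLDS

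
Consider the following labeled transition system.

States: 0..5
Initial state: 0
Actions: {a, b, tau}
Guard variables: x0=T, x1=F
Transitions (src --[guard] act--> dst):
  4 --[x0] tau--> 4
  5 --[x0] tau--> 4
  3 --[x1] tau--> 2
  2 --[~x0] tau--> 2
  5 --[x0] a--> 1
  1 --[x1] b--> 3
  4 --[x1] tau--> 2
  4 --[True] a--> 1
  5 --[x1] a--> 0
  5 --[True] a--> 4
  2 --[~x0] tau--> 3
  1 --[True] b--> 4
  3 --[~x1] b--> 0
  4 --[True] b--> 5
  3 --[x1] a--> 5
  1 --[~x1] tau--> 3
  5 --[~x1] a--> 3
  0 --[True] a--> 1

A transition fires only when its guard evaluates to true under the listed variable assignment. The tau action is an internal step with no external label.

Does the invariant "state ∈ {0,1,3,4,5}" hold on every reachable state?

Answer: INVARIANT HOLDS

Trace:
Allowed set {0,1,3,4,5}
Reach set: {0,1,3,4,5}
  0: ✓
  1: ✓
  3: ✓
  4: ✓
  5: ✓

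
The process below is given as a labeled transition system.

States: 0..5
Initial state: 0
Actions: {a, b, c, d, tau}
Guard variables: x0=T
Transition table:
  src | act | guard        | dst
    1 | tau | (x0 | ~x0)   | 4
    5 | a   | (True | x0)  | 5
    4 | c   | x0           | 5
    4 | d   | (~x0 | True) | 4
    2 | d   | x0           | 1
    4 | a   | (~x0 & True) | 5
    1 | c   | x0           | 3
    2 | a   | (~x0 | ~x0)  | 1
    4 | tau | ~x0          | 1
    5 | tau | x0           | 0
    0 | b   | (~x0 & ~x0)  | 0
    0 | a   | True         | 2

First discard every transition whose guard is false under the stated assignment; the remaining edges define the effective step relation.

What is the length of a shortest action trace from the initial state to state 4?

Answer: 3

Analysis:
Breadth-first toward 4:
  Layer 0: {0}
  Layer 1: {2}
  Layer 2: {1}
  Layer 3: {3,4}
4 enters at depth 3; path a·d·tau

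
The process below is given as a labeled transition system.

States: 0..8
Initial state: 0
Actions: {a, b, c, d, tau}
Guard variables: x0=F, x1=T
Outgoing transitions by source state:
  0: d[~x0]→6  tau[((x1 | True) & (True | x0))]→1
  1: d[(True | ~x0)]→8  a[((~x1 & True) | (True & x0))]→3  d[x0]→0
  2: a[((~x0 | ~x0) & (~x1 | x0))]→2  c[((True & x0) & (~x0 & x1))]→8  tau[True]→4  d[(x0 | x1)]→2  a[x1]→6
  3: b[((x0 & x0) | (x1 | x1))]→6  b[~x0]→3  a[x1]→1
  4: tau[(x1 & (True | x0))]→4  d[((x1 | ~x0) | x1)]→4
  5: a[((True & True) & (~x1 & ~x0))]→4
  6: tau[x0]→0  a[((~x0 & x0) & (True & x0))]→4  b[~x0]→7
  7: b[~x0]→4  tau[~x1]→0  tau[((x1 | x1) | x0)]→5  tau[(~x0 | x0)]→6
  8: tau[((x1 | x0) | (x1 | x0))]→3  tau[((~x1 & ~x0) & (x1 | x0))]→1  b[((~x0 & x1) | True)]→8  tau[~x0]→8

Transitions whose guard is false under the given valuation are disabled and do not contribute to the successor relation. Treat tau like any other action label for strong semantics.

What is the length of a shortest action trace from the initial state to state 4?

Breadth-first toward 4:
  Layer 0: {0}
  Layer 1: {1,6}
  Layer 2: {7,8}
  Layer 3: {3,4,5}
depth(4)=3, e.g. d·b·b

Answer: 3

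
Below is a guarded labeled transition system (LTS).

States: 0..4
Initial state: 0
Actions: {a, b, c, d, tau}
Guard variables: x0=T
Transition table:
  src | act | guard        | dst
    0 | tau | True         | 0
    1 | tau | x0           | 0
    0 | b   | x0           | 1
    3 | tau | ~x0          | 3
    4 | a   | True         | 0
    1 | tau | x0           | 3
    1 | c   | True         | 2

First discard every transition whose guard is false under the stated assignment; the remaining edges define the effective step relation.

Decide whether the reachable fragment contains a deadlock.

R = {0,1,2,3}
  0: b→1  tau→0  [2 exit(s)]
  1: c→2  tau→0  tau→3  [3 exit(s)]
  2: ∅  [no exit]
  3: ∅  [no exit]
trace reaching 2: b·c

Answer: DEADLOCK at state 2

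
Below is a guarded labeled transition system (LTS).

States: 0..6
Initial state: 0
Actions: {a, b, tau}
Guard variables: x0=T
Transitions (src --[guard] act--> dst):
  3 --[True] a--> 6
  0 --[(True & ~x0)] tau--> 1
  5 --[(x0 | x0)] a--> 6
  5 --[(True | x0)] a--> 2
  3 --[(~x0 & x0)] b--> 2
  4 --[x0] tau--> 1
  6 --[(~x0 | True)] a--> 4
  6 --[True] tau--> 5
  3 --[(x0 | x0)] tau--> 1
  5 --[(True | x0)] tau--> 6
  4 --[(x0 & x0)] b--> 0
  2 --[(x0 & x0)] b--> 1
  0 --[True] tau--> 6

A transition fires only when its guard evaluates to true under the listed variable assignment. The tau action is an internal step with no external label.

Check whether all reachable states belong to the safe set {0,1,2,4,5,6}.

Safe = {0,1,2,4,5,6}
Reachable = {0,1,2,4,5,6}
  0: ok
  1: ok
  2: ok
  4: ok
  5: ok
  6: ok

Answer: INVARIANT HOLDS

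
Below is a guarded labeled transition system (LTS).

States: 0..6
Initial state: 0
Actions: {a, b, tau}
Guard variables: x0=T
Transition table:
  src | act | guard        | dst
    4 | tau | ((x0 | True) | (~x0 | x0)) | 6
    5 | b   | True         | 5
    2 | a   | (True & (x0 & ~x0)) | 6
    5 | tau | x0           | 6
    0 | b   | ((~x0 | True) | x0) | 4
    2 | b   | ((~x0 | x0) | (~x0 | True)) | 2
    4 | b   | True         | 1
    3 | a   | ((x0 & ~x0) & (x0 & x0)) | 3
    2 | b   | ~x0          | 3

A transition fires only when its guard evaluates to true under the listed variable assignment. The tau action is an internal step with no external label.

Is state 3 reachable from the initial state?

After dropping false guards: 6 live edges.
L0 = {0}
L1 = {4}  cumulative {0,4}
L2 = {1,6}  cumulative {0,1,4,6}
Reachable = {0,1,4,6}

Answer: UNREACHABLE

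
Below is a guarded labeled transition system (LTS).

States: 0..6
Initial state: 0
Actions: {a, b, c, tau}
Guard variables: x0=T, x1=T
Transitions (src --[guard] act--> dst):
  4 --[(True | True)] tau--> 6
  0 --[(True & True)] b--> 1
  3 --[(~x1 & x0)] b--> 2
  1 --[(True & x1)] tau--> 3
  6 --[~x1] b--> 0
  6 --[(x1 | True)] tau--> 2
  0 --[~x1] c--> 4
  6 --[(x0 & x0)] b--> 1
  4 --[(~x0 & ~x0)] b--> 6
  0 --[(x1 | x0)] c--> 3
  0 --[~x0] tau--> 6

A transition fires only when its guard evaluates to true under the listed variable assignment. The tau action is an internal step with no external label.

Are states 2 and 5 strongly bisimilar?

Answer: BISIMILAR

Trace:
Refine partition for ~:
  π0 = {{0,1,2,3,4,5,6}}
  π1 = {{0},{1,4},{2,3,5},{6}}
  π2 = {{0},{1},{2,3,5},{4},{6}}
5 equivalence class(es) (converged in 3)
class of 2: {2,3,5}; class of 5: {2,3,5}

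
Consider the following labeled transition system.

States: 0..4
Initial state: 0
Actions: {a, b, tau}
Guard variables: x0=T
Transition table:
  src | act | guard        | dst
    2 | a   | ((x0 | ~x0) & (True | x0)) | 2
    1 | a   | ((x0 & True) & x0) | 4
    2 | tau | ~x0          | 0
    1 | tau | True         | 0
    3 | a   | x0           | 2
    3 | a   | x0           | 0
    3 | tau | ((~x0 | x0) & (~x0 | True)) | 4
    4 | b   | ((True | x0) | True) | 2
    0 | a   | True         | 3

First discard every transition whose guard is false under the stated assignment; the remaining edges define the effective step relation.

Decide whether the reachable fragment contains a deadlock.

R = {0,2,3,4}
  0: a→3  [deg 1]
  2: a→2  [deg 1]
  3: a→0  a→2  tau→4  [deg 3]
  4: b→2  [deg 1]

Answer: DEADLOCK-FREE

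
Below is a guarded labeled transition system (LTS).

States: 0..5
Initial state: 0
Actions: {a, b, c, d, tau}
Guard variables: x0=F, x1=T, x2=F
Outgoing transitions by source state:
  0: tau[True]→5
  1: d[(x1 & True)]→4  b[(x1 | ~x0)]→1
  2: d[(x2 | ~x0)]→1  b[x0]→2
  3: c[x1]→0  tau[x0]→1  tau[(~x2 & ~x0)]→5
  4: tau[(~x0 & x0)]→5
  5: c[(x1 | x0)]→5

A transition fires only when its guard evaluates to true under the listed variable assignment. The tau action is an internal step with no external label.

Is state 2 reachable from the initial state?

Guard filter leaves 7 enabled edge(s).
depth 0: {0}
depth 1: {5}  total {0,5}
Reachable = {0,5}

Answer: UNREACHABLE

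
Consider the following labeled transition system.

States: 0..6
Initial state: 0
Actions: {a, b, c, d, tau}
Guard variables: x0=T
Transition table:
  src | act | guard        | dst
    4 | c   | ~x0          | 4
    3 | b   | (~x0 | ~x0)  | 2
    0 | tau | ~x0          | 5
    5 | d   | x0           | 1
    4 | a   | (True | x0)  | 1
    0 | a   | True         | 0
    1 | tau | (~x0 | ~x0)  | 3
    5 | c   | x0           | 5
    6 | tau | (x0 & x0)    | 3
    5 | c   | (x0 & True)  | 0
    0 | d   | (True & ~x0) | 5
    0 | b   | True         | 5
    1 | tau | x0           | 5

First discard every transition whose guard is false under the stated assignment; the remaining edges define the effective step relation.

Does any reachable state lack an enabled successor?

Answer: DEADLOCK-FREE

Working:
Reach set: {0,1,5}
  0: a→0  b→5  [deg 2]
  1: tau→5  [deg 1]
  5: c→0  c→5  d→1  [deg 3]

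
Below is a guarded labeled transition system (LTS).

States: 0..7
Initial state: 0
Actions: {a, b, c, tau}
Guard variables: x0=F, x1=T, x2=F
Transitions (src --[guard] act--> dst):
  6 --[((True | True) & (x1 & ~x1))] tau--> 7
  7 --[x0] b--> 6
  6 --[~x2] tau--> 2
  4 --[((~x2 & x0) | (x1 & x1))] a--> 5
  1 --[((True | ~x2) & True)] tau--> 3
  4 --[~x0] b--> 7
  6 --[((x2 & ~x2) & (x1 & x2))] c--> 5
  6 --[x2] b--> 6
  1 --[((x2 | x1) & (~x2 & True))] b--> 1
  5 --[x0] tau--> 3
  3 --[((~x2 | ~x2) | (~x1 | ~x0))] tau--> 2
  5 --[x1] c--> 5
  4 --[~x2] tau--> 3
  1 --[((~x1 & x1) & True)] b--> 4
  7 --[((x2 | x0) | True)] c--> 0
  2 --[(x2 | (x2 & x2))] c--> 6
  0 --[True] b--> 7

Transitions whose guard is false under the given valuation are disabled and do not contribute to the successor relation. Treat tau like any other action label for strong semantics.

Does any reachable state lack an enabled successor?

Reachable = {0,7}
  0: b→7  [deg 1]
  7: c→0  [deg 1]

Answer: DEADLOCK-FREE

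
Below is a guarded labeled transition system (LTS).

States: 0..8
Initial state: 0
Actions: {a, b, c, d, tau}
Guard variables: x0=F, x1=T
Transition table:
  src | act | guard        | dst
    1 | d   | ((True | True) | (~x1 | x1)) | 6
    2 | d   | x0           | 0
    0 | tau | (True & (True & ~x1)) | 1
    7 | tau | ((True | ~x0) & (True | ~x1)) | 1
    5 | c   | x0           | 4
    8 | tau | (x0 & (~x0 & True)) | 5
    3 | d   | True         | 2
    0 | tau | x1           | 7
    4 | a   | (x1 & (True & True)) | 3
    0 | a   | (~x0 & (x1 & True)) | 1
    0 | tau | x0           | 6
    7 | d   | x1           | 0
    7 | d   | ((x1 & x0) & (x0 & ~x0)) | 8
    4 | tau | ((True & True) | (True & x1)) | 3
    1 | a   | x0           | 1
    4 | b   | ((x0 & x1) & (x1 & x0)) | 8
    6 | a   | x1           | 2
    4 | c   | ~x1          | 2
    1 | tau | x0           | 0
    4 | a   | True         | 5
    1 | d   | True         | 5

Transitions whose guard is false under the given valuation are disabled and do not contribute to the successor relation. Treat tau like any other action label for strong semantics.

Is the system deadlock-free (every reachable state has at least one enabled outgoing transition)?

Answer: DEADLOCK at state 2

Trace:
Reach set: {0,1,2,5,6,7}
  0: a→1  tau→7  [deg 2]
  1: d→5  d→6  [deg 2]
  2: ∅  [deadlock]
  5: ∅  [deadlock]
  6: a→2  [deg 1]
  7: d→0  tau→1  [deg 2]
witness 2: a·d·a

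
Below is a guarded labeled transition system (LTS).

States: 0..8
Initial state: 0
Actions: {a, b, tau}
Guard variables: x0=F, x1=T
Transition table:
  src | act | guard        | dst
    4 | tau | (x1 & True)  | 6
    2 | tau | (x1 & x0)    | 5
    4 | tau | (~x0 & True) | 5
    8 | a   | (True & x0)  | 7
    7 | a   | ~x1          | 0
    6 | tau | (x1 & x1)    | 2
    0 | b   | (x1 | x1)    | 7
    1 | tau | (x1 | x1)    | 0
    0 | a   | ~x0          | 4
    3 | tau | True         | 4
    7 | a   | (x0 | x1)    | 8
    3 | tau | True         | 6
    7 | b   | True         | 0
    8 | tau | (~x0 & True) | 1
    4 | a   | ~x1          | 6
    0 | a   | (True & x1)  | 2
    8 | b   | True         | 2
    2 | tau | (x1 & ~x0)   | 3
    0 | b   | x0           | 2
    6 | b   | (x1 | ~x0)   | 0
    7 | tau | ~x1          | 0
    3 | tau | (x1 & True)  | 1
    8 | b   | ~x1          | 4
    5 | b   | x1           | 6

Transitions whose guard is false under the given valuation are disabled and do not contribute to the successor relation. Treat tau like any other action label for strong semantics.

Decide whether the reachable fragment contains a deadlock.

R = {0,1,2,3,4,5,6,7,8}
  0: a→2  a→4  b→7  [deg 3]
  1: tau→0  [deg 1]
  2: tau→3  [deg 1]
  3: tau→1  tau→4  tau→6  [deg 3]
  4: tau→5  tau→6  [deg 2]
  5: b→6  [deg 1]
  6: b→0  tau→2  [deg 2]
  7: a→8  b→0  [deg 2]
  8: b→2  tau→1  [deg 2]

Answer: DEADLOCK-FREE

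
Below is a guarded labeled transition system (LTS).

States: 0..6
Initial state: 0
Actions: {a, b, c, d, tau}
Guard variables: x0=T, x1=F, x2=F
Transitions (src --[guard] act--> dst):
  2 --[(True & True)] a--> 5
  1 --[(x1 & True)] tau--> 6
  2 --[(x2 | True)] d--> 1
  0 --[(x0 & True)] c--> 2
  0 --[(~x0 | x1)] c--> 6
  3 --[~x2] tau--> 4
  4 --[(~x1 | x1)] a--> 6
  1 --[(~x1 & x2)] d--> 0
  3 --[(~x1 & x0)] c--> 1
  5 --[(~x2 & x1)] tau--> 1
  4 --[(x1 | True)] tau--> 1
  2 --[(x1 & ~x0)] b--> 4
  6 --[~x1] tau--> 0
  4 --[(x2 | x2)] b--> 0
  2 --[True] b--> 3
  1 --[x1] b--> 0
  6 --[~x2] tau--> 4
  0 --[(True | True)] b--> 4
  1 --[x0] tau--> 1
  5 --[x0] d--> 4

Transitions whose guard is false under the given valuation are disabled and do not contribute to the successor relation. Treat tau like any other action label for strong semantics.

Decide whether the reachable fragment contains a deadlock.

Answer: DEADLOCK-FREE

Trace:
R = {0,1,2,3,4,5,6}
  0: b→4  c→2  [2 out]
  1: tau→1  [1 out]
  2: a→5  b→3  d→1  [3 out]
  3: c→1  tau→4  [2 out]
  4: a→6  tau→1  [2 out]
  5: d→4  [1 out]
  6: tau→0  tau→4  [2 out]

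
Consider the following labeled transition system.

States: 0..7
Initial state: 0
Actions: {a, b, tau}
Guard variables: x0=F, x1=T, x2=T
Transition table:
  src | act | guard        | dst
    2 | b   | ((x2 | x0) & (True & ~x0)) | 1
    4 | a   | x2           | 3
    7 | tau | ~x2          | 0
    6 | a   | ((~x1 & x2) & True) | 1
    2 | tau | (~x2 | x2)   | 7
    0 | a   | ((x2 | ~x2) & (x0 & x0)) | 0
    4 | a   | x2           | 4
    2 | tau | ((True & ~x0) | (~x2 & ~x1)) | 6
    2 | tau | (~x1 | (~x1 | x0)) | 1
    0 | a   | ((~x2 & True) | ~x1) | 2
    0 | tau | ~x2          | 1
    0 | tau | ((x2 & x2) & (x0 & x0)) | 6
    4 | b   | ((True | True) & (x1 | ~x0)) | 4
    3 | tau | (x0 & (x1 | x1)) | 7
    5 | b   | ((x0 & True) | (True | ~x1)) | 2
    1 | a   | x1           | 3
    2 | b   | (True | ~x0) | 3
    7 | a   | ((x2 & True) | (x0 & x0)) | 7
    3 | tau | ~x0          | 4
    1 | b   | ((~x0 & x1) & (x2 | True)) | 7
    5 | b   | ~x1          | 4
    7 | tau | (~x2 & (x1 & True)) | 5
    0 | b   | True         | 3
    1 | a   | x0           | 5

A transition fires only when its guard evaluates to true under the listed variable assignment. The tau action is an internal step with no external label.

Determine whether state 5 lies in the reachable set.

Answer: UNREACHABLE

Working:
After dropping false guards: 13 live edges.
L0 = {0}
L1 = {3}  total {0,3}
L2 = {4}  total {0,3,4}
Reach set: {0,3,4}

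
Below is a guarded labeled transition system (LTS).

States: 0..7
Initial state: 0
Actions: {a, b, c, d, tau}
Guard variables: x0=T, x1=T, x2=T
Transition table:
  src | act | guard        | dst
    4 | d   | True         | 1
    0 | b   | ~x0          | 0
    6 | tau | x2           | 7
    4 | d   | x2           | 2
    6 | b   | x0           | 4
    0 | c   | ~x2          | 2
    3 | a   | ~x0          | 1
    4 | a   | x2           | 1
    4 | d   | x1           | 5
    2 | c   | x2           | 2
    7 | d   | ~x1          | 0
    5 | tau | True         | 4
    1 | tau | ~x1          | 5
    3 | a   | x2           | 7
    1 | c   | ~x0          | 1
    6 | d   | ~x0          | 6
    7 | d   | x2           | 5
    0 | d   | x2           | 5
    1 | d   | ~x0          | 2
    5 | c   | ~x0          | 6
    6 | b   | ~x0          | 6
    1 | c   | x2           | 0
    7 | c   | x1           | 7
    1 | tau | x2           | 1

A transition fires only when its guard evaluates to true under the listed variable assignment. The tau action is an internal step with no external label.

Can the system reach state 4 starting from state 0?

Answer: REACHABLE

Analysis:
14 transition(s) survive guard evaluation.
Layer 0: {0}
Layer 1: {5}  cumulative {0,5}
Layer 2: {4}  cumulative {0,4,5}
Layer 3: {1,2}  cumulative {0,1,2,4,5}
Reach set: {0,1,2,4,5}
trace reaching 4: d·tau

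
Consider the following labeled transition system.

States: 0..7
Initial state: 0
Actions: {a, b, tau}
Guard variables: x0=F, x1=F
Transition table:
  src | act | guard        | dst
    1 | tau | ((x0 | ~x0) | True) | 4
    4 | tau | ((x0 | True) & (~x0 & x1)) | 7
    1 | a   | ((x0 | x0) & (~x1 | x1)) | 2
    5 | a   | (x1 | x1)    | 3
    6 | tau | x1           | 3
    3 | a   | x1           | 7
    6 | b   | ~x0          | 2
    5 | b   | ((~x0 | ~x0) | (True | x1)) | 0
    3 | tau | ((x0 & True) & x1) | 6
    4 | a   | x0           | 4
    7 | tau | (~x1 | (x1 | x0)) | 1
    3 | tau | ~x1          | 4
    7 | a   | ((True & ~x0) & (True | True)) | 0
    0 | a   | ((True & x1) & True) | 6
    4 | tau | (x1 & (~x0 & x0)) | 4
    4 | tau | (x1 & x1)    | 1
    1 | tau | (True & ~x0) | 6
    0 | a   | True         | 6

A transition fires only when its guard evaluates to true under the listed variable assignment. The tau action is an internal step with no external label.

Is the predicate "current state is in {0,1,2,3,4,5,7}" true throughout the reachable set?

Answer: INVARIANT VIOLATED at state 6

Trace:
Inv-set: {0,1,2,3,4,5,7}
Reachable = {0,2,6}
  0: ✓
  2: ✓
  6: outside
reach 6 via a — violates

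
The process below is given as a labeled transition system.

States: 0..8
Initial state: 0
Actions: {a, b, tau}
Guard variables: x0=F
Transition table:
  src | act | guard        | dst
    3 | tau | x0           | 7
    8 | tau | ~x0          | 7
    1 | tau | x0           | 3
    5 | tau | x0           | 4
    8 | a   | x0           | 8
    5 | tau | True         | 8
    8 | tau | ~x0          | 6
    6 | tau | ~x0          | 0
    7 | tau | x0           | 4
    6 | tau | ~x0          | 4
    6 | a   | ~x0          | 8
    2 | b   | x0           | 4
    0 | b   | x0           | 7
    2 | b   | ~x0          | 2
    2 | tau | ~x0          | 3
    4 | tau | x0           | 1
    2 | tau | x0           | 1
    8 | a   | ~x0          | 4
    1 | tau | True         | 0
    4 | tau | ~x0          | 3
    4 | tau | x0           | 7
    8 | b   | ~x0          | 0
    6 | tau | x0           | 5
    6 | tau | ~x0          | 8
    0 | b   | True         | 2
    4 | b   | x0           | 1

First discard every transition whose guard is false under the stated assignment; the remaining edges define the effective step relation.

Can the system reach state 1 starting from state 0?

Guard filter leaves 14 enabled edge(s).
depth 0: {0}
depth 1: {2}  now seen {0,2}
depth 2: {3}  now seen {0,2,3}
Reachable = {0,2,3}

Answer: UNREACHABLE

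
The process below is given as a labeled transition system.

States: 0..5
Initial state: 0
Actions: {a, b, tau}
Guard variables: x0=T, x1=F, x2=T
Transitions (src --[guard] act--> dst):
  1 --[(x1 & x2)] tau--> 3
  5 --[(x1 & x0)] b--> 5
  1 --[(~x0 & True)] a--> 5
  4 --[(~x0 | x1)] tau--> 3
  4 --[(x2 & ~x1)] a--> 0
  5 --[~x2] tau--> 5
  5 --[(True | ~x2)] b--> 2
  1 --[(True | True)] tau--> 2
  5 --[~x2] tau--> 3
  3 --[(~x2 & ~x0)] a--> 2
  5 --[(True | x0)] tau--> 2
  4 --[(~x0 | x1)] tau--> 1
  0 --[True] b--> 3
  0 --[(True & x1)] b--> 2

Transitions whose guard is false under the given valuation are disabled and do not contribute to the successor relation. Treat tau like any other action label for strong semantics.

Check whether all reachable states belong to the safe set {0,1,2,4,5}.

Safe = {0,1,2,4,5}
R = {0,3}
  0: ok
  3: outside
counterexample path to 3: b

Answer: INVARIANT VIOLATED at state 3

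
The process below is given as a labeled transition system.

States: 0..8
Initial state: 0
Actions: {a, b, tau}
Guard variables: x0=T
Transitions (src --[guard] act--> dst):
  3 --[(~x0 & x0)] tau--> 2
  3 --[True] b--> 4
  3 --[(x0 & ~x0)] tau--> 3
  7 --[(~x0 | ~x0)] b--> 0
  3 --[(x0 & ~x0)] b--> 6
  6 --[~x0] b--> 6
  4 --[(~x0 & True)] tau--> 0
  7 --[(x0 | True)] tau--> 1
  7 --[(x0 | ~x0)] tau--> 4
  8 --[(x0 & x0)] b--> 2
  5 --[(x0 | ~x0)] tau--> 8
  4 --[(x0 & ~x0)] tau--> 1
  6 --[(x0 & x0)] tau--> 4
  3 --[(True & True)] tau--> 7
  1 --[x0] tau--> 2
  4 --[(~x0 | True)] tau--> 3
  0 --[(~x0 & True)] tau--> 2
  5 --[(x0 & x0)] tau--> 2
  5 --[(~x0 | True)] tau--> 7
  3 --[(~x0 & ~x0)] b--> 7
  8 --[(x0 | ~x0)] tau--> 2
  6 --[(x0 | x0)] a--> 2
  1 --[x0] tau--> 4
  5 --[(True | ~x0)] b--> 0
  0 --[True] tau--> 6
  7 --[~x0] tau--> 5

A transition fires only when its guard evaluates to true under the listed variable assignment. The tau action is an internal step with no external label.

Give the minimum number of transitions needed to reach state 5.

Answer: UNREACHABLE

Working:
Layered search for 5:
  Layer 0: {0}
  Layer 1: {6}
  Layer 2: {2,4}
  Layer 3: {3}
  Layer 4: {7}
  Layer 5: {1}
5 never appears.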